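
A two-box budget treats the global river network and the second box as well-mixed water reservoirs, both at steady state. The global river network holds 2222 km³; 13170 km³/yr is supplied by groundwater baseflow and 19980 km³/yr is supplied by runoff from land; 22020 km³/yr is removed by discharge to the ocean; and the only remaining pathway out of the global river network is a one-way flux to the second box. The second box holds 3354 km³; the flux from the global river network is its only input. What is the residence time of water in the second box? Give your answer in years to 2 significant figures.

Balance the global river network: ΣF_in = 13170 + 19980 = 33150 km³/yr.
Flux to the second box = ΣF_in − (22020) = 11130 km³/yr.
At steady state the output of the second box equals its input, 11130 km³/yr.
τ = M / F = 3354 / 11130 = 0.3013 yr.

0.30 yr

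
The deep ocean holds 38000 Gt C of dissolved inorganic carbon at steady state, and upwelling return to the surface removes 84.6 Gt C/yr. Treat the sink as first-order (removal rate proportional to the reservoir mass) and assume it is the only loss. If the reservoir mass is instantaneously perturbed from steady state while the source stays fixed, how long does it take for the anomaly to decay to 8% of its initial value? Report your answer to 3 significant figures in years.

For a linear reservoir the anomaly decays as exp(−t/τ) with τ = M/F = 38000/84.6 = 449.2 yr.
exp(−t/τ) = 0.08 ⇒ t = −τ ln(0.08) = 449.2 × 2.526 = 1134 yr.

1130 yr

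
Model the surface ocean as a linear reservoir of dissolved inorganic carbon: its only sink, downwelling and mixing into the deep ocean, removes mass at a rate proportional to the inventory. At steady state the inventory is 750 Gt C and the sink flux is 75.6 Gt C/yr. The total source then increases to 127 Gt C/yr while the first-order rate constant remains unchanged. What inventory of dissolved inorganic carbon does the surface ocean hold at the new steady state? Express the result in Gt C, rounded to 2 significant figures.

Rate constant k = F/M = 75.6 / 750 = 0.1008 yr⁻¹.
At the new steady state, source = k·M_new ⇒ M_new = 127 / 0.1008 = 1260 Gt C.
(Equivalently M_new = M × F_new/F_old = 750 × 127/75.6.)

1300 Gt C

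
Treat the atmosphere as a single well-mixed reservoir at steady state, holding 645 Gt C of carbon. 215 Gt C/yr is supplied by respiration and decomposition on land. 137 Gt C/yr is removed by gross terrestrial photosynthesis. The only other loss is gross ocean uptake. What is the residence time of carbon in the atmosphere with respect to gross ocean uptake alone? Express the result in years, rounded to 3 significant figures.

At steady state ΣF_in = ΣF_out.
ΣF_in = 215.00 Gt C/yr.
Gross ocean uptake flux = ΣF_in − (137) = 215.00 − 137.0 = 78.00 Gt C/yr.
τ = M / F = 645 / 78.00 = 8.269 yr.

8.27 yr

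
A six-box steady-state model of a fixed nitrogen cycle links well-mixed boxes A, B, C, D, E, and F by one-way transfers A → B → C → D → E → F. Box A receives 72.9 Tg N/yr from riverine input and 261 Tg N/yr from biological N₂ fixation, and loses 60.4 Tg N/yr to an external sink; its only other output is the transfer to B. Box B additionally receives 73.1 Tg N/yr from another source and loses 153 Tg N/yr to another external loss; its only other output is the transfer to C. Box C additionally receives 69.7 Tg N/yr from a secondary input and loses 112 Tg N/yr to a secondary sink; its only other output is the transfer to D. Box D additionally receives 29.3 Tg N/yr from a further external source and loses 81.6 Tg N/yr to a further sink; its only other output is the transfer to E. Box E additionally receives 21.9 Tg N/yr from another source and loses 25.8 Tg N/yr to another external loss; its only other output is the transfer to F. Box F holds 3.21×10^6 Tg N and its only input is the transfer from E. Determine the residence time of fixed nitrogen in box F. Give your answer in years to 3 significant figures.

33800 yr

Box A: F(A→B) = (72.9 + 261) − 60.4 = 273.50 Tg N/yr.
Box B: F(B→C) = (273.50 + 73.1) − 153 = 193.60 Tg N/yr.
Box C: F(C→D) = (193.60 + 69.7) − 112 = 151.30 Tg N/yr.
Box D: F(D→E) = (151.30 + 29.3) − 81.6 = 99.000 Tg N/yr.
Box E: F(E→F) = (99.000 + 21.9) − 25.8 = 95.100 Tg N/yr.
Box F throughput = its input = 95.100 Tg N/yr; τ = 3.21×10^6 / 95.100 = 33750 yr.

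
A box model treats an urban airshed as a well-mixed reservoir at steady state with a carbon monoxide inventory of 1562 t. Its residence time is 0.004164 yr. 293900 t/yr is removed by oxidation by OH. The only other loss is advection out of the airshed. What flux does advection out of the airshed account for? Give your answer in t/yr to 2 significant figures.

Total removal F = M/τ = 1562 / 0.004164 = 375100 t/yr.
Advection out of the airshed = F − (293900) = 375100 − 293900 = 81220 t/yr.

81000 t/yr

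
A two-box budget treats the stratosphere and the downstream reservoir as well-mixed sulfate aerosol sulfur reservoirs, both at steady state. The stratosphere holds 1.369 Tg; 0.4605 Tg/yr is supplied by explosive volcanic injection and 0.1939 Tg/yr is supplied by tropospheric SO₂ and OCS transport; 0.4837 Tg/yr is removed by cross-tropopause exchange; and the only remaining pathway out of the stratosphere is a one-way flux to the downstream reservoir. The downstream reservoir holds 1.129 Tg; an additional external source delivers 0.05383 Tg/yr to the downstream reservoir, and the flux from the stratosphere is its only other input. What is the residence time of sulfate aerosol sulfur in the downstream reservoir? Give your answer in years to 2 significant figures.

Balance the stratosphere: ΣF_in = 0.4605 + 0.1939 = 0.65440 Tg/yr.
Flux to the downstream reservoir = ΣF_in − (0.4837) = 0.17070 Tg/yr.
Total input to the downstream reservoir = 0.17070 + 0.05383 = 0.22453 Tg/yr; at steady state this equals its total output.
τ = M / F = 1.129 / 0.22453 = 5.028 yr.

5.0 yr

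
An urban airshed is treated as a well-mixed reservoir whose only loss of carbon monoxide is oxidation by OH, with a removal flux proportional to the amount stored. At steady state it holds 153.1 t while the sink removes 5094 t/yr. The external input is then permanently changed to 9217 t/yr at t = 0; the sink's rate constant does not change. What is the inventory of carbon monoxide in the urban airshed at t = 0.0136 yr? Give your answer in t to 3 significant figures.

198 t

τ = M₀/F₀ = 153.1/5094 = 0.03005 yr; rate constant k = 1/τ.
New steady state M_∞ = F₁/k = F₁·τ = 9217 × 0.03005 = 277.02 t.
M(t) = M_∞ + (M₀ − M_∞)·e^(−t/τ); t/τ = 0.0136/0.03005 = 0.4525, so e^(−t/τ) = 0.6360.
M(t) = 277.02 − 123.9 × 0.6360 = 198.20 t.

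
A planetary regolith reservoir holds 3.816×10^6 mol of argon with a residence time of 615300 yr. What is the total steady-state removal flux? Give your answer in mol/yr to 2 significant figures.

6.2 mol/yr

F = M / τ = 3.816×10^6 / 615300 = 6.202 mol/yr.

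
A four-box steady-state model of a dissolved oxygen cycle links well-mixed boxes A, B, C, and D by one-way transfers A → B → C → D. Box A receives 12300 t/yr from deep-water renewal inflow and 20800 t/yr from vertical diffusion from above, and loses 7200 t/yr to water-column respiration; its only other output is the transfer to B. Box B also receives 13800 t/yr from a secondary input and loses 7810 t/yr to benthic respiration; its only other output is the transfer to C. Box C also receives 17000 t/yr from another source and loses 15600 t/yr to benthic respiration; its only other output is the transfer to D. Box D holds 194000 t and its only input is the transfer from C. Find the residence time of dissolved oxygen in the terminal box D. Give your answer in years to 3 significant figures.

Box A: F(A→B) = (12300 + 20800) − 7200 = 25900 t/yr.
Box B: F(B→C) = (25900 + 13800) − 7810 = 31890 t/yr.
Box C: F(C→D) = (31890 + 17000) − 15600 = 33290 t/yr.
Box D throughput = its input = 33290 t/yr; τ = 194000 / 33290 = 5.828 yr.

5.83 yr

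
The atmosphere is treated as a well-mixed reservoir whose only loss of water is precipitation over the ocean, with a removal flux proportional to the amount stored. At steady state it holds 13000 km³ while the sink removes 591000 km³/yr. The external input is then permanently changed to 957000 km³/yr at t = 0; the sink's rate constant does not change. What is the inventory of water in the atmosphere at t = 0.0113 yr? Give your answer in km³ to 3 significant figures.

The sink rate constant is k = F₀/M₀ = 591000/13000 = 45.46 yr⁻¹.
Solving dM/dt = F₁ − kM with M(0) = M₀ gives M(t) = F₁/k + (M₀ − F₁/k)·e^(−kt).
F₁/k = 957000/45.46 = 21051 km³; kt = 45.46 × 0.0113 = 0.5137, e^(−kt) = 0.5983.
M(0.0113) = 21051 + (13000 − 21051) × 0.5983 = 21051 − 4817 = 16234 km³.

16200 km³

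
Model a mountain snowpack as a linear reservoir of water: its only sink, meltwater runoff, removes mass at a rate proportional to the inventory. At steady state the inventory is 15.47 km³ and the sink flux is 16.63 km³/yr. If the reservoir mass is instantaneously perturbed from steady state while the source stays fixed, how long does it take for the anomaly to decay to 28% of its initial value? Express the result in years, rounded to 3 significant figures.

1.18 yr

For a linear reservoir the anomaly decays as exp(−t/τ) with τ = M/F = 15.47/16.63 = 0.9302 yr.
exp(−t/τ) = 0.28 ⇒ t = −τ ln(0.28) = 0.9302 × 1.273 = 1.184 yr.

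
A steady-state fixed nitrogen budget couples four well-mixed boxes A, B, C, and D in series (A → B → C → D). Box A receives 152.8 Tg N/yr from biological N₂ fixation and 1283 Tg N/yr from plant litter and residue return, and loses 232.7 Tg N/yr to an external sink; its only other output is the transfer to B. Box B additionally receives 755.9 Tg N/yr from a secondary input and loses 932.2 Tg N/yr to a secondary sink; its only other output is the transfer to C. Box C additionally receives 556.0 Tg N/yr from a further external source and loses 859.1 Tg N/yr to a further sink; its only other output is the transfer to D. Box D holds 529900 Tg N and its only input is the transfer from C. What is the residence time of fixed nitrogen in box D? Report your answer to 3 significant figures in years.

Box A: F(A→B) = (152.8 + 1283) − 232.7 = 1203.1 Tg N/yr.
Box B: F(B→C) = (1203.1 + 755.9) − 932.2 = 1026.8 Tg N/yr.
Box C: F(C→D) = (1026.8 + 556.0) − 859.1 = 723.70 Tg N/yr.
Box D throughput = its input = 723.70 Tg N/yr; τ = 529900 / 723.70 = 732.2 yr.

732 yr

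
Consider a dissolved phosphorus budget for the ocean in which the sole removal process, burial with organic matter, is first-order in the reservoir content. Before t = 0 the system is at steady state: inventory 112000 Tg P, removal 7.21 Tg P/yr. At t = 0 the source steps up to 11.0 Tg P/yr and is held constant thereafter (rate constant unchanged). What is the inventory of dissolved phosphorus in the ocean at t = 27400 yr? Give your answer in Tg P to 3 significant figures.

τ = M₀/F₀ = 112000/7.21 = 15530 yr; rate constant k = 1/τ.
New steady state M_∞ = F₁/k = F₁·τ = 11.0 × 15530 = 170870 Tg P.
M(t) = M_∞ + (M₀ − M_∞)·e^(−t/τ); t/τ = 27400/15530 = 1.764, so e^(−t/τ) = 0.1714.
M(t) = 170870 − 58870 × 0.1714 = 160780 Tg P.

161000 Tg P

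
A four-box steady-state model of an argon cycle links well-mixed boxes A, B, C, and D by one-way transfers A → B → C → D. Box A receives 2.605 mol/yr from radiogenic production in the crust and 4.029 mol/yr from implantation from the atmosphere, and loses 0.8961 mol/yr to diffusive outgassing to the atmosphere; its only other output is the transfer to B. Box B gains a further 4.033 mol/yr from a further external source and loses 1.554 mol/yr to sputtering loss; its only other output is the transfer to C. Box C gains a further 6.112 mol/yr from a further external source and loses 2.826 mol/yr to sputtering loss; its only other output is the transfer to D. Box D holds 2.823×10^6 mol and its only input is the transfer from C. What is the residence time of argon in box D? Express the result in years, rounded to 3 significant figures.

245000 yr

Box A: F(A→B) = (2.605 + 4.029) − 0.8961 = 5.7379 mol/yr.
Box B: F(B→C) = (5.7379 + 4.033) − 1.554 = 8.2169 mol/yr.
Box C: F(C→D) = (8.2169 + 6.112) − 2.826 = 11.503 mol/yr.
Box D throughput = its input = 11.503 mol/yr; τ = 2.823×10^6 / 11.503 = 245400 yr.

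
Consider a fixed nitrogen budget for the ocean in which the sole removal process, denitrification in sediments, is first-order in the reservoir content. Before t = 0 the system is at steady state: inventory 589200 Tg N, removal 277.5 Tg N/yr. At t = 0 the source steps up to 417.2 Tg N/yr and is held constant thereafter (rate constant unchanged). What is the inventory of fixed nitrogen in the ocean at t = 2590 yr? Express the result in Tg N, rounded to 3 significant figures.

798000 Tg N

τ = M₀/F₀ = 589200/277.5 = 2123 yr; rate constant k = 1/τ.
New steady state M_∞ = F₁/k = F₁·τ = 417.2 × 2123 = 885820 Tg N.
M(t) = M_∞ + (M₀ − M_∞)·e^(−t/τ); t/τ = 2590/2123 = 1.220, so e^(−t/τ) = 0.2953.
M(t) = 885820 − 296600 × 0.2953 = 798230 Tg N.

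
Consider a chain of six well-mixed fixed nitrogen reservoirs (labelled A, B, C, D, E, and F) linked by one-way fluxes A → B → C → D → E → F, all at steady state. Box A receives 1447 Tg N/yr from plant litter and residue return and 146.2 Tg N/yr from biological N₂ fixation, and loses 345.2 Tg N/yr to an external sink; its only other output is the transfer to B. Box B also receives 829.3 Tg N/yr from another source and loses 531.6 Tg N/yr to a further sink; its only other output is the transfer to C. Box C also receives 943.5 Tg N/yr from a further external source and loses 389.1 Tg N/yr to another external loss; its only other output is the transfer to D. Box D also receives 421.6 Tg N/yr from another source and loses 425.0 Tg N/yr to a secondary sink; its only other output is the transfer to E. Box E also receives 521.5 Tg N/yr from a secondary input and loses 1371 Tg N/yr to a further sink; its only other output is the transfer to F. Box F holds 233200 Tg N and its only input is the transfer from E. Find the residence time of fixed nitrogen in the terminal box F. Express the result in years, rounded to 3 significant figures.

187 yr

Box A: F(A→B) = (1447 + 146.2) − 345.2 = 1248.0 Tg N/yr.
Box B: F(B→C) = (1248.0 + 829.3) − 531.6 = 1545.7 Tg N/yr.
Box C: F(C→D) = (1545.7 + 943.5) − 389.1 = 2100.1 Tg N/yr.
Box D: F(D→E) = (2100.1 + 421.6) − 425.0 = 2096.7 Tg N/yr.
Box E: F(E→F) = (2096.7 + 521.5) − 1371 = 1247.2 Tg N/yr.
Box F throughput = its input = 1247.2 Tg N/yr; τ = 233200 / 1247.2 = 187.0 yr.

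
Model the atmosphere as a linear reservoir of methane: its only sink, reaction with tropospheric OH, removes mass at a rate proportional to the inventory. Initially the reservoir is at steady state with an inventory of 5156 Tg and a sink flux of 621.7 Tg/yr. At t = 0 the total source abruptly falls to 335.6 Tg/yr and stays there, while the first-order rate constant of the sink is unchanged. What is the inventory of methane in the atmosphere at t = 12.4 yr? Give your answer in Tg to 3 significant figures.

τ = M₀/F₀ = 5156/621.7 = 8.293 yr; rate constant k = 1/τ.
New steady state M_∞ = F₁/k = F₁·τ = 335.6 × 8.293 = 2783.3 Tg.
M(t) = M_∞ + (M₀ − M_∞)·e^(−t/τ); t/τ = 12.4/8.293 = 1.495, so e^(−t/τ) = 0.2242.
M(t) = 2783.3 + 2373 × 0.2242 = 3315.3 Tg.

3320 Tg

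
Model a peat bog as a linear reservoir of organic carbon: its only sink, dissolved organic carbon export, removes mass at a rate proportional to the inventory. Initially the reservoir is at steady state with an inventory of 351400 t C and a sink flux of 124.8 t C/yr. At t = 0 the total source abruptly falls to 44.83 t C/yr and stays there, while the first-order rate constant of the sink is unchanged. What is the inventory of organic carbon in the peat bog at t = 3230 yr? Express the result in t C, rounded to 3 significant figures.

198000 t C

τ = M₀/F₀ = 351400/124.8 = 2816 yr; rate constant k = 1/τ.
New steady state M_∞ = F₁/k = F₁·τ = 44.83 × 2816 = 126230 t C.
M(t) = M_∞ + (M₀ − M_∞)·e^(−t/τ); t/τ = 3230/2816 = 1.147, so e^(−t/τ) = 0.3175.
M(t) = 126230 + 225200 × 0.3175 = 197730 t C.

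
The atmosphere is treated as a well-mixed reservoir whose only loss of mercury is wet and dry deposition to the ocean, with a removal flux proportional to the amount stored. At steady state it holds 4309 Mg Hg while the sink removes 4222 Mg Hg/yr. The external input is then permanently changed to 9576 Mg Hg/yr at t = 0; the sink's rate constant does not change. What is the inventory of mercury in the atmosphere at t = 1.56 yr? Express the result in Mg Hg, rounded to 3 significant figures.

Residence time τ = M₀/F₀ = 1.021 yr. The eventual steady state is M_∞ = M₀·(F₁/F₀) = 4309 × 9576/4222 = 9773.3 Mg Hg.
The anomaly ΔM(t) = M(t) − M_∞ decays as ΔM₀·e^(−t/τ) with ΔM₀ = 4309 − 9773.3 = −5464 Mg Hg.
At t = 1.56 yr, e^(−t/τ) = e^(−1.529) = 0.2169, so ΔM = −1185 Mg Hg and M = 9773.3 − 1185 = 8588.3 Mg Hg.

8590 Mg Hg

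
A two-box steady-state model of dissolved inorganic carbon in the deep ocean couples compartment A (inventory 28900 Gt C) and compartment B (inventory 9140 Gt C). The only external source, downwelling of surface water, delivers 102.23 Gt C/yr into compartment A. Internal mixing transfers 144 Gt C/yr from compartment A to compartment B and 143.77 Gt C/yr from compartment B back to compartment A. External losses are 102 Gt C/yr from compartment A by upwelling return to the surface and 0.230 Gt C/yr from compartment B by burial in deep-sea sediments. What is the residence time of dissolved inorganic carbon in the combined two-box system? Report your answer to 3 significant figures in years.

Treat the two boxes together as one reservoir: the mixing fluxes between them are internal recycling, so τ = ΣM / Σ(external losses).
M_total = 28900 + 9140 = 38040 Gt C.
ΣF_external_out = 102 + 0.230 = 102.23 Gt C/yr.
τ = M_total / ΣF_ext = 38040 / 102.23 = 372.1 yr.

372 yr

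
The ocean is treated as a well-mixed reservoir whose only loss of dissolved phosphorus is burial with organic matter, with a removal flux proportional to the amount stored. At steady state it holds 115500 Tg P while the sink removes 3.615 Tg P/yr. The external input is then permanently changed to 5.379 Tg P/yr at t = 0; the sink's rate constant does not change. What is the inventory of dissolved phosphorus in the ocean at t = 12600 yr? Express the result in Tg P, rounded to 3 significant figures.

Residence time τ = M₀/F₀ = 31950 yr. The eventual steady state is M_∞ = M₀·(F₁/F₀) = 115500 × 5.379/3.615 = 171860 Tg P.
The anomaly ΔM(t) = M(t) − M_∞ decays as ΔM₀·e^(−t/τ) with ΔM₀ = 115500 − 171860 = −56360 Tg P.
At t = 12600 yr, e^(−t/τ) = e^(−0.3944) = 0.6741, so ΔM = −37990 Tg P and M = 171860 − 37990 = 133870 Tg P.

134000 Tg P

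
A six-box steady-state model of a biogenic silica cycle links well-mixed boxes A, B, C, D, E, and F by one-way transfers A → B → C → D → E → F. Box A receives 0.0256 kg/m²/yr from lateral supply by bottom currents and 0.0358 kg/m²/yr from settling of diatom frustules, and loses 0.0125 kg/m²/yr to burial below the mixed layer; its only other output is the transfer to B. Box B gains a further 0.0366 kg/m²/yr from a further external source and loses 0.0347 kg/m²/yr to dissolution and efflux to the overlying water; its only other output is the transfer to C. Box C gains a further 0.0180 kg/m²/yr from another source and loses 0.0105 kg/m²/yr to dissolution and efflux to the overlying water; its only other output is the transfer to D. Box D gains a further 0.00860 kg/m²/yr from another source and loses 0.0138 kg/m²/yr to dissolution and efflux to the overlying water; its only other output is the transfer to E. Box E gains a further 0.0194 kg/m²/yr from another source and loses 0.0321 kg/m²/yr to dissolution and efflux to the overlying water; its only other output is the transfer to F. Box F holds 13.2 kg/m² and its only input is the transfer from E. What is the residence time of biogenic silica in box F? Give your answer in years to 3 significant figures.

327 yr

Box A: F(A→B) = (0.0256 + 0.0358) − 0.0125 = 0.048900 kg/m²/yr.
Box B: F(B→C) = (0.048900 + 0.0366) − 0.0347 = 0.050800 kg/m²/yr.
Box C: F(C→D) = (0.050800 + 0.0180) − 0.0105 = 0.058300 kg/m²/yr.
Box D: F(D→E) = (0.058300 + 0.00860) − 0.0138 = 0.053100 kg/m²/yr.
Box E: F(E→F) = (0.053100 + 0.0194) − 0.0321 = 0.040400 kg/m²/yr.
Box F throughput = its input = 0.040400 kg/m²/yr; τ = 13.2 / 0.040400 = 326.7 yr.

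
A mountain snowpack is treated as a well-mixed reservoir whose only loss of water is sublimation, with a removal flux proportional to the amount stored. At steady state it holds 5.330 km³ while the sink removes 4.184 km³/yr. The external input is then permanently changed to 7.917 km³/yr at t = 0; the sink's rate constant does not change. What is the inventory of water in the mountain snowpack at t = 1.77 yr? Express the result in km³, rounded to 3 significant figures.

Residence time τ = M₀/F₀ = 1.274 yr. The eventual steady state is M_∞ = M₀·(F₁/F₀) = 5.330 × 7.917/4.184 = 10.085 km³.
The anomaly ΔM(t) = M(t) − M_∞ decays as ΔM₀·e^(−t/τ) with ΔM₀ = 5.330 − 10.085 = −4.755 km³.
At t = 1.77 yr, e^(−t/τ) = e^(−1.389) = 0.2492, so ΔM = −1.185 km³ and M = 10.085 − 1.185 = 8.9003 km³.

8.90 km³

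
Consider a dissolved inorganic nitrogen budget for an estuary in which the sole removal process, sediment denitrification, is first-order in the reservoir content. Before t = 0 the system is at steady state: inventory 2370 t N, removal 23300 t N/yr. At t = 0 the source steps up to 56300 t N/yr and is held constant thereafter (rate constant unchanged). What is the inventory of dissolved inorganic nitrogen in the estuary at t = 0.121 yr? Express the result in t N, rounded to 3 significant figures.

4710 t N

Residence time τ = M₀/F₀ = 0.1017 yr. The eventual steady state is M_∞ = M₀·(F₁/F₀) = 2370 × 56300/23300 = 5726.7 t N.
The anomaly ΔM(t) = M(t) − M_∞ decays as ΔM₀·e^(−t/τ) with ΔM₀ = 2370 − 5726.7 = −3357 t N.
At t = 0.121 yr, e^(−t/τ) = e^(−1.190) = 0.3043, so ΔM = −1022 t N and M = 5726.7 − 1022 = 4705.1 t N.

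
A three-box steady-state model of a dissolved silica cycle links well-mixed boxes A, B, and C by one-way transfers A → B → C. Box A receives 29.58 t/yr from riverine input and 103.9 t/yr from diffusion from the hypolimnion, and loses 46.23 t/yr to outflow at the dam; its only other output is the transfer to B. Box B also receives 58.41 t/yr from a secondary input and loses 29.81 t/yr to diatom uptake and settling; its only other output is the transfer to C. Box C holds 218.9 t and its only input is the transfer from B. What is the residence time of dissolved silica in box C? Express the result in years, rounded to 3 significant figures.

1.89 yr

Box A: F(A→B) = (29.58 + 103.9) − 46.23 = 87.250 t/yr.
Box B: F(B→C) = (87.250 + 58.41) − 29.81 = 115.85 t/yr.
Box C throughput = its input = 115.85 t/yr; τ = 218.9 / 115.85 = 1.890 yr.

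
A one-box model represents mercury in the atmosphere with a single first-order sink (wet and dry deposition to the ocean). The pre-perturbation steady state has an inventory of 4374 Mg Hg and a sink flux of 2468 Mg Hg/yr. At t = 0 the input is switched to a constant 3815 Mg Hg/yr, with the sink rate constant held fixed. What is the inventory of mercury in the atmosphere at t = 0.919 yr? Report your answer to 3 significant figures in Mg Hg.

5340 Mg Hg

Residence time τ = M₀/F₀ = 1.772 yr. The eventual steady state is M_∞ = M₀·(F₁/F₀) = 4374 × 3815/2468 = 6761.3 Mg Hg.
The anomaly ΔM(t) = M(t) − M_∞ decays as ΔM₀·e^(−t/τ) with ΔM₀ = 4374 − 6761.3 = −2387 Mg Hg.
At t = 0.919 yr, e^(−t/τ) = e^(−0.5185) = 0.5954, so ΔM = −1421 Mg Hg and M = 6761.3 − 1421 = 5339.9 Mg Hg.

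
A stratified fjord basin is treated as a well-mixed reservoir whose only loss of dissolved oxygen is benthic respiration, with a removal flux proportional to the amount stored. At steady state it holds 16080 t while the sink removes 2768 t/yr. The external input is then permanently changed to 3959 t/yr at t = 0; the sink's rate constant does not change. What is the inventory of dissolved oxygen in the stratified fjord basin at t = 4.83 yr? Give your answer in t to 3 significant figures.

20000 t

The sink rate constant is k = F₀/M₀ = 2768/16080 = 0.1721 yr⁻¹.
Solving dM/dt = F₁ − kM with M(0) = M₀ gives M(t) = F₁/k + (M₀ − F₁/k)·e^(−kt).
F₁/k = 3959/0.1721 = 22999 t; kt = 0.1721 × 4.83 = 0.8314, e^(−kt) = 0.4354.
M(4.83) = 22999 + (16080 − 22999) × 0.4354 = 22999 − 3013 = 19986 t.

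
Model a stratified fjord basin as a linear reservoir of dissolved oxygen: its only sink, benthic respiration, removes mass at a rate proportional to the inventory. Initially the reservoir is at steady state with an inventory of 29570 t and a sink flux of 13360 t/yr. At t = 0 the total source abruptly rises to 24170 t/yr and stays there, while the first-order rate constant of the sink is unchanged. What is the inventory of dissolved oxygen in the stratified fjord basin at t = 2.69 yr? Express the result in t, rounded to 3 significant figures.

Residence time τ = M₀/F₀ = 2.213 yr. The eventual steady state is M_∞ = M₀·(F₁/F₀) = 29570 × 24170/13360 = 53496 t.
The anomaly ΔM(t) = M(t) − M_∞ decays as ΔM₀·e^(−t/τ) with ΔM₀ = 29570 − 53496 = −23930 t.
At t = 2.69 yr, e^(−t/τ) = e^(−1.215) = 0.2966, so ΔM = −7096 t and M = 53496 − 7096 = 46400 t.

46400 t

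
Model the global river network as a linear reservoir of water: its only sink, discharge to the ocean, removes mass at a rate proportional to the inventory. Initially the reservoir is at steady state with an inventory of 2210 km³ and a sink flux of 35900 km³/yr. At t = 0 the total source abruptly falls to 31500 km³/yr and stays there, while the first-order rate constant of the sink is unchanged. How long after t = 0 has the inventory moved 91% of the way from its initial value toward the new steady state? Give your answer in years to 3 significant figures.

τ = M₀/F₀ = 2210/35900 = 0.06156 yr.
The remaining gap fraction is e^(−t/τ); 91% covered ⇒ e^(−t/τ) = 0.0900.
t = −τ ln(0.0900) = 0.06156 × 2.408 = 0.1482 yr.

0.148 yr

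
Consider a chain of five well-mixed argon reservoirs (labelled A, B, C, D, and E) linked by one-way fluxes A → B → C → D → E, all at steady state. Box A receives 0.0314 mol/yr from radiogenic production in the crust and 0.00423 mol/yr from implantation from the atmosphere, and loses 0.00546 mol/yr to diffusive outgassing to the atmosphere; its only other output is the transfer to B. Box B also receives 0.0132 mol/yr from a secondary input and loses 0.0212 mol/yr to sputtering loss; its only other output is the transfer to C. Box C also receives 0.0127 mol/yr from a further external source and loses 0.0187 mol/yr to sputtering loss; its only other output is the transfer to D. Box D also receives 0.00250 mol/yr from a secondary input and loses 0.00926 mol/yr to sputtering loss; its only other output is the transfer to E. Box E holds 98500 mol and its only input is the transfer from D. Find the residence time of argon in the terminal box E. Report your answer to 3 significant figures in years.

1.05×10^7 yr

Box A: F(A→B) = (0.0314 + 0.00423) − 0.00546 = 0.030170 mol/yr.
Box B: F(B→C) = (0.030170 + 0.0132) − 0.0212 = 0.022170 mol/yr.
Box C: F(C→D) = (0.022170 + 0.0127) − 0.0187 = 0.016170 mol/yr.
Box D: F(D→E) = (0.016170 + 0.00250) − 0.00926 = 0.0094100 mol/yr.
Box E throughput = its input = 0.0094100 mol/yr; τ = 98500 / 0.0094100 = 1.047×10^7 yr.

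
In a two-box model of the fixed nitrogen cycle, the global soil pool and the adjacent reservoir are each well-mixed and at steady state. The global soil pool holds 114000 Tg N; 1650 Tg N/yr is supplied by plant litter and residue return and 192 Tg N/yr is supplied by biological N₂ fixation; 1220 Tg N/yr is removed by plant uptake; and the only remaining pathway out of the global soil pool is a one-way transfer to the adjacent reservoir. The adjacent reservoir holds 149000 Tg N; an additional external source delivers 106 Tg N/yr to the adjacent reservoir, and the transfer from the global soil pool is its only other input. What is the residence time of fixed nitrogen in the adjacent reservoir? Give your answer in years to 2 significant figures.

Balance the global soil pool: ΣF_in = 1650 + 192 = 1842.0 Tg N/yr.
Transfer to the adjacent reservoir = ΣF_in − (1220) = 622.00 Tg N/yr.
Total input to the adjacent reservoir = 622.00 + 106 = 728.00 Tg N/yr; at steady state this equals its total output.
τ = M / F = 149000 / 728.00 = 204.7 yr.

200 yr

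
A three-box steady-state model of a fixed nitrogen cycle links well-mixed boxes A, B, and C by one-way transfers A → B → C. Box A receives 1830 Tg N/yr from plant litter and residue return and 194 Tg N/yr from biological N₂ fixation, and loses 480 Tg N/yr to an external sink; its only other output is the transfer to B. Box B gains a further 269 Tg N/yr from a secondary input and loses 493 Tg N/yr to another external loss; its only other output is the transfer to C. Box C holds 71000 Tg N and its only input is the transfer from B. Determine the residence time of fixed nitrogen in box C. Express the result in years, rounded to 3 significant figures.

53.8 yr

Box A: F(A→B) = (1830 + 194) − 480 = 1544.0 Tg N/yr.
Box B: F(B→C) = (1544.0 + 269) − 493 = 1320.0 Tg N/yr.
Box C throughput = its input = 1320.0 Tg N/yr; τ = 71000 / 1320.0 = 53.79 yr.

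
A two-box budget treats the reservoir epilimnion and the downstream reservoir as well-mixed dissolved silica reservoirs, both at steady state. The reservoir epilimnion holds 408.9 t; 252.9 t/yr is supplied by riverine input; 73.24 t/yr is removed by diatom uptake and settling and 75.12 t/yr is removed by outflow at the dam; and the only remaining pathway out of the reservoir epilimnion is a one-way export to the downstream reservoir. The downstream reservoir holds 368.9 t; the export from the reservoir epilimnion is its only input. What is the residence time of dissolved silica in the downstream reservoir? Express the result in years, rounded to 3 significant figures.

3.53 yr

Balance the reservoir epilimnion: ΣF_in = 252.90 t/yr.
Export to the downstream reservoir = ΣF_in − (73.24 + 75.12) = 104.54 t/yr.
At steady state the output of the downstream reservoir equals its input, 104.54 t/yr.
τ = M / F = 368.9 / 104.54 = 3.529 yr.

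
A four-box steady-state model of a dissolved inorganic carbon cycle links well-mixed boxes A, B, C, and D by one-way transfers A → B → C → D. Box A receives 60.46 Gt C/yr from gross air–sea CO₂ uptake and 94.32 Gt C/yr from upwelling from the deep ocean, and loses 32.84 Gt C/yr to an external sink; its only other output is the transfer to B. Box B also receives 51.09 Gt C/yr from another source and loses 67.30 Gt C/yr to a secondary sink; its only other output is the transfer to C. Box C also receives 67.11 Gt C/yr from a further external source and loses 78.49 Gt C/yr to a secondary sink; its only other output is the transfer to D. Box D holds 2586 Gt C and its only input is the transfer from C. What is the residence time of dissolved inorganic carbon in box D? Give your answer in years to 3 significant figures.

Box A: F(A→B) = (60.46 + 94.32) − 32.84 = 121.94 Gt C/yr.
Box B: F(B→C) = (121.94 + 51.09) − 67.30 = 105.73 Gt C/yr.
Box C: F(C→D) = (105.73 + 67.11) − 78.49 = 94.350 Gt C/yr.
Box D throughput = its input = 94.350 Gt C/yr; τ = 2586 / 94.350 = 27.41 yr.

27.4 yr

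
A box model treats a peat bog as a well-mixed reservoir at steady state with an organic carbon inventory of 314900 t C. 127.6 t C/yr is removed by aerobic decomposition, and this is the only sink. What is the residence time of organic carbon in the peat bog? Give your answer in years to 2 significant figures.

2500 yr

τ = M / F = 314900 / 127.6 = 2468 yr.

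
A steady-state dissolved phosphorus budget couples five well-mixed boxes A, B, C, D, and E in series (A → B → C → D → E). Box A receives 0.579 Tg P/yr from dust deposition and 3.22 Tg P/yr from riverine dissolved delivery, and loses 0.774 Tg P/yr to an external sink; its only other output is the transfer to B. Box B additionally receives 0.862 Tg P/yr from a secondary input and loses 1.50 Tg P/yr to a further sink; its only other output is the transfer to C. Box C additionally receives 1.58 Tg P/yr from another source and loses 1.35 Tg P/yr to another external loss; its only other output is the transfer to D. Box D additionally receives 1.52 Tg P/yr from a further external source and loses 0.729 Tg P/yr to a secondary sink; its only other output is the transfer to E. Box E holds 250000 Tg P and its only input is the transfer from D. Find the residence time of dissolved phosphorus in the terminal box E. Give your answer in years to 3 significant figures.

73400 yr

Box A: F(A→B) = (0.579 + 3.22) − 0.774 = 3.0250 Tg P/yr.
Box B: F(B→C) = (3.0250 + 0.862) − 1.50 = 2.3870 Tg P/yr.
Box C: F(C→D) = (2.3870 + 1.58) − 1.35 = 2.6170 Tg P/yr.
Box D: F(D→E) = (2.6170 + 1.52) − 0.729 = 3.4080 Tg P/yr.
Box E throughput = its input = 3.4080 Tg P/yr; τ = 250000 / 3.4080 = 73360 yr.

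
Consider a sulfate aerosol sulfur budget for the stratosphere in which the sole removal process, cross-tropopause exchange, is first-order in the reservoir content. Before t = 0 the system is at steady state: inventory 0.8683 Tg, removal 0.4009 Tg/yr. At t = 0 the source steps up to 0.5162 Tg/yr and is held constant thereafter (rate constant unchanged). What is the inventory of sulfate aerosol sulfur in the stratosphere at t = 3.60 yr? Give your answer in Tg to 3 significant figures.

The sink rate constant is k = F₀/M₀ = 0.4009/0.8683 = 0.4617 yr⁻¹.
Solving dM/dt = F₁ − kM with M(0) = M₀ gives M(t) = F₁/k + (M₀ − F₁/k)·e^(−kt).
F₁/k = 0.5162/0.4617 = 1.1180 Tg; kt = 0.4617 × 3.60 = 1.662, e^(−kt) = 0.1897.
M(3.60) = 1.1180 + (0.8683 − 1.1180) × 0.1897 = 1.1180 − 0.04738 = 1.0706 Tg.

1.07 Tg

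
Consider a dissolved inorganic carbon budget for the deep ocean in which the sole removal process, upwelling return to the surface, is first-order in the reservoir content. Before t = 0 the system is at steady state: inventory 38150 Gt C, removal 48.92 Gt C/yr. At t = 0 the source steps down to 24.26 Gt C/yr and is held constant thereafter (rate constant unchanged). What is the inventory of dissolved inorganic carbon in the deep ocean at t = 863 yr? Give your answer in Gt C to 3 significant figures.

Residence time τ = M₀/F₀ = 779.8 yr. The eventual steady state is M_∞ = M₀·(F₁/F₀) = 38150 × 24.26/48.92 = 18919 Gt C.
The anomaly ΔM(t) = M(t) − M_∞ decays as ΔM₀·e^(−t/τ) with ΔM₀ = 38150 − 18919 = 19230 Gt C.
At t = 863 yr, e^(−t/τ) = e^(−1.107) = 0.3307, so ΔM = 6359 Gt C and M = 18919 + 6359 = 25278 Gt C.

25300 Gt C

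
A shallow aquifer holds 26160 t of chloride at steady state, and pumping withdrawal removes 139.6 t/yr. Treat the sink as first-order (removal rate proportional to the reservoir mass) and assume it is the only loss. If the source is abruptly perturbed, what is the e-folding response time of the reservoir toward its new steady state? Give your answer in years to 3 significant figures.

187 yr

For a linear reservoir the response time equals the residence time τ = M/F.
τ = 26160 / 139.6 = 187.4 yr.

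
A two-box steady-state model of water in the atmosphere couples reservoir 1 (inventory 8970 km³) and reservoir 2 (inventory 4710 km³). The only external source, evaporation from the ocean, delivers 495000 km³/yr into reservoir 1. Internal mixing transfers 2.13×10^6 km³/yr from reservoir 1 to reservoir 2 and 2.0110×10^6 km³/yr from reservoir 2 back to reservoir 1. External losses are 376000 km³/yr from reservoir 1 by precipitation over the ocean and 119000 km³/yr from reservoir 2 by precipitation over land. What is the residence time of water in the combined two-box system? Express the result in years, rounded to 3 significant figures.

Treat the two boxes together as one reservoir: the mixing fluxes between them are internal recycling, so τ = ΣM / Σ(external losses).
M_total = 8970 + 4710 = 13680 km³.
ΣF_external_out = 376000 + 119000 = 495000 km³/yr.
τ = M_total / ΣF_ext = 13680 / 495000 = 0.02764 yr.

0.0276 yr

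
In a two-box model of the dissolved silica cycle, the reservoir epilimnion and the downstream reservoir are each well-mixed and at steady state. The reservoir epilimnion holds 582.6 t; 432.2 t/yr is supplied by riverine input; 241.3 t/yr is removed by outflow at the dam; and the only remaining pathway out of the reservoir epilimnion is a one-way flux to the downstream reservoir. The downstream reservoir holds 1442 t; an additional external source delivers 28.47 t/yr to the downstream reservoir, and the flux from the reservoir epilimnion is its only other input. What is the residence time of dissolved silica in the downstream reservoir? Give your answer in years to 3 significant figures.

6.57 yr

Balance the reservoir epilimnion: ΣF_in = 432.20 t/yr.
Flux to the downstream reservoir = ΣF_in − (241.3) = 190.90 t/yr.
Total input to the downstream reservoir = 190.90 + 28.47 = 219.37 t/yr; at steady state this equals its total output.
τ = M / F = 1442 / 219.37 = 6.573 yr.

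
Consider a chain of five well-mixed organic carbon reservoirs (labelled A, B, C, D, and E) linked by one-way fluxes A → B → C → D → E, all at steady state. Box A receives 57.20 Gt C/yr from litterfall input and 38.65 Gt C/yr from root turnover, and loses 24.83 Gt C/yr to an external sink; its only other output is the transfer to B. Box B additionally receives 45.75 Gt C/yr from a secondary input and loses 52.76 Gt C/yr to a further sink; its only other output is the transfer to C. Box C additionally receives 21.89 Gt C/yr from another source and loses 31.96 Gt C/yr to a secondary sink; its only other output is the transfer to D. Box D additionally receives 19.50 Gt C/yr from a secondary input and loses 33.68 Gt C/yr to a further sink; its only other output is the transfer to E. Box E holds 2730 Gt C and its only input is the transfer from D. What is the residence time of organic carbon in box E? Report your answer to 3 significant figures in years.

Box A: F(A→B) = (57.20 + 38.65) − 24.83 = 71.020 Gt C/yr.
Box B: F(B→C) = (71.020 + 45.75) − 52.76 = 64.010 Gt C/yr.
Box C: F(C→D) = (64.010 + 21.89) − 31.96 = 53.940 Gt C/yr.
Box D: F(D→E) = (53.940 + 19.50) − 33.68 = 39.760 Gt C/yr.
Box E throughput = its input = 39.760 Gt C/yr; τ = 2730 / 39.760 = 68.66 yr.

68.7 yr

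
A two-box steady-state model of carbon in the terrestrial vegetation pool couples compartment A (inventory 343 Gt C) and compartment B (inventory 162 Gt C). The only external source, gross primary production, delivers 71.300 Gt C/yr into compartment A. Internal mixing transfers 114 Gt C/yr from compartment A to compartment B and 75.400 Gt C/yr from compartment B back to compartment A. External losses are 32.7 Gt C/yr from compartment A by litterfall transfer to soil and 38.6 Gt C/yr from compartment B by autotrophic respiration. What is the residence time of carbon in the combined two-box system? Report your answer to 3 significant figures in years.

Treat the two boxes together as one reservoir: the mixing fluxes between them are internal recycling, so τ = ΣM / Σ(external losses).
M_total = 343 + 162 = 505.00 Gt C.
ΣF_external_out = 32.7 + 38.6 = 71.300 Gt C/yr.
τ = M_total / ΣF_ext = 505.00 / 71.300 = 7.083 yr.

7.08 yr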